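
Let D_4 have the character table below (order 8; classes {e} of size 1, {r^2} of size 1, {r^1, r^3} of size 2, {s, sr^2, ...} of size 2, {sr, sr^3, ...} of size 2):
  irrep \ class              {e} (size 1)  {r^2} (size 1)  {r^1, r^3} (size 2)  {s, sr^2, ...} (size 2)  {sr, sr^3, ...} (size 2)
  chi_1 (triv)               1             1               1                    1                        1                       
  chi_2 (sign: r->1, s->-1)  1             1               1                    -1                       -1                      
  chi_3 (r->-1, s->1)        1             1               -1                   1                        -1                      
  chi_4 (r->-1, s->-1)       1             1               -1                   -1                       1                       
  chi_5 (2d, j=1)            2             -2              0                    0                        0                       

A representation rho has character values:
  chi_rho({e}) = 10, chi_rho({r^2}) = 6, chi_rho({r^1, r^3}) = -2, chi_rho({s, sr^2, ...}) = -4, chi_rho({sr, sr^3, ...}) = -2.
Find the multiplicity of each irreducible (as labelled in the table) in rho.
Multiplicities: chi_1: 0, chi_2: 3, chi_3: 2, chi_4: 3, chi_5: 1.

Working: Use <chi_rho, chi> = (1/|G|) sum_C |C| * chi_rho(C) * conj(chi(C)) with |G| = 8 for each irreducible chi in the table:
  <chi_rho, chi_1> = (1/8)[1*(10)*conj(1) + 1*(6)*conj(1) + 2*(-2)*conj(1) + 2*(-4)*conj(1) + 2*(-2)*conj(1)]
      = (1/8)[(10) + (6) + (-4) + (-8) + (-4)] = 0/8 = 0
  <chi_rho, chi_2> = (1/8)[1*(10)*conj(1) + 1*(6)*conj(1) + 2*(-2)*conj(1) + 2*(-4)*conj(-1) + 2*(-2)*conj(-1)]
      = (1/8)[(10) + (6) + (-4) + (8) + (4)] = 24/8 = 3
  <chi_rho, chi_3> = (1/8)[1*(10)*conj(1) + 1*(6)*conj(1) + 2*(-2)*conj(-1) + 2*(-4)*conj(1) + 2*(-2)*conj(-1)]
      = (1/8)[(10) + (6) + (4) + (-8) + (4)] = 16/8 = 2
  <chi_rho, chi_4> = (1/8)[1*(10)*conj(1) + 1*(6)*conj(1) + 2*(-2)*conj(-1) + 2*(-4)*conj(-1) + 2*(-2)*conj(1)]
      = (1/8)[(10) + (6) + (4) + (8) + (-4)] = 24/8 = 3
  <chi_rho, chi_5> = (1/8)[1*(10)*conj(2) + 1*(6)*conj(-2) + 2*(-2)*conj(0) + 2*(-4)*conj(0) + 2*(-2)*conj(0)]
      = (1/8)[(20) + (-12) + (0) + (0) + (0)] = 8/8 = 1
Dimension check: dim(rho) = sum (mult * dim) = 0*1 + 3*1 + 2*1 + 3*1 + 1*2 = 10 = chi_rho(e) = 10.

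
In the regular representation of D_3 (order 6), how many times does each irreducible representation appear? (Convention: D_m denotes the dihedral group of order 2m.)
Each irreducible V_i of dimension d_i appears with multiplicity d_i, i.e. rho_reg = (direct sum over all irreducibles V_i) d_i V_i. The irreducible dimensions for D_3 are 1, 1, 2: 2 irreducibles of dimension 1, each with multiplicity 1; 1 irreducible of dimension 2, with multiplicity 2. Total dimension 2*1*1 + 1*2*2 = 6 = |G|.

Argument: General theorem: in the regular representation of a finite group G, each irreducible appears with multiplicity equal to its dimension. Check: dim(rho_reg) = sum d_i^2 = 1 + 1 + 4 = 6 = |G|.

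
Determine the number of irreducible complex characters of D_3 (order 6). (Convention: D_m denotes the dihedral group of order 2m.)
3

The number of irreducible complex representations of a finite group equals its number of conjugacy classes. D_3 has 3 conjugacy classes ((n+3)/2 for n odd), so D_3 (order 6) has exactly 3 irreducible complex representations.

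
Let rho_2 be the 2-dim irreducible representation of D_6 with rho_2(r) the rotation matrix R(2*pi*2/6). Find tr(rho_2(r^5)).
chi_{rho_2}(r^5) = 2*cos(2*pi*2*5/6) = -1

Reasoning: rho_2(r^5) is rotation by angle 2*pi*2*5/6, whose trace is 2*cos(2*pi*2*5/6) = -1.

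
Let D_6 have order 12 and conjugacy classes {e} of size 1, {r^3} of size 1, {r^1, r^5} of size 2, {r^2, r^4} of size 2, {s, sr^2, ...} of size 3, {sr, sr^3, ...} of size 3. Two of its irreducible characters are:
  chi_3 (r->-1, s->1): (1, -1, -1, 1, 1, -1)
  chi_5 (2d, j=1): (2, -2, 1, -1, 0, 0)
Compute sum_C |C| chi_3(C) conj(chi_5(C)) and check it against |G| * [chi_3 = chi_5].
Sum = 0; so <chi_3, chi_5> = 0 (distinct irreducibles are orthogonal).

Reasoning: Compute term by term over conjugacy classes (|C| * chi_3(C) * conj(chi_5(C))):
  1*(1)*conj(2) + 1*(-1)*conj(-2) + 2*(-1)*conj(1) + 2*(1)*conj(-1) + 3*(1)*conj(0) + 3*(-1)*conj(0)
  = (2) + (2) + (-2) + (-2) + (0) + (0)
  = 0.
Dividing by |G| = 12 gives 0/12 = 0, matching the row-orthogonality relation <chi_3, chi_5> = [chi_3 = chi_5].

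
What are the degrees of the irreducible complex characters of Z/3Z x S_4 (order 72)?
Dimensions: 1, 1, 1, 1, 1, 1, 2, 2, 2, 3, 3, 3, 3, 3, 3

Details: There are 15 irreducibles (= number of conjugacy classes). Their dimensions d_i satisfy sum d_i^2 = |G| = 72: 1 + 1 + 1 + 1 + 1 + 1 + 4 + 4 + 4 + 9 + 9 + 9 + 9 + 9 + 9 = 72. (For the product with Z/3Z: each of the 3 1-dim characters of Z/3Z tensors with each irrep of S_4, giving 3 copies of each S_4-dimension.)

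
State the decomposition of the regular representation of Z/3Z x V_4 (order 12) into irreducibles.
Each irreducible V_i of dimension d_i appears with multiplicity d_i, i.e. rho_reg = (direct sum over all irreducibles V_i) d_i V_i. The irreducible dimensions for Z/3Z x V_4 are 1, 1, 1, 1, 1, 1, 1, 1, 1, 1, 1, 1: 12 irreducibles of dimension 1, each with multiplicity 1. Total dimension 12*1*1 = 12 = |G|.

Explanation: General theorem: in the regular representation of a finite group G, each irreducible appears with multiplicity equal to its dimension. Check: dim(rho_reg) = sum d_i^2 = 1 + 1 + 1 + 1 + 1 + 1 + 1 + 1 + 1 + 1 + 1 + 1 = 12 = |G|.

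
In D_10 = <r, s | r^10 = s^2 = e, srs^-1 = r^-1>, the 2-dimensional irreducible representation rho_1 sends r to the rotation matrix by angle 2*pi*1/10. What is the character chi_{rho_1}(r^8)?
chi_{rho_1}(r^8) = 2*cos(2*pi*1*8/10) = -1/2 + sqrt(5)/2

Proof sketch: rho_1(r^8) is rotation by angle 2*pi*1*8/10, whose trace is 2*cos(2*pi*1*8/10) = -1/2 + sqrt(5)/2.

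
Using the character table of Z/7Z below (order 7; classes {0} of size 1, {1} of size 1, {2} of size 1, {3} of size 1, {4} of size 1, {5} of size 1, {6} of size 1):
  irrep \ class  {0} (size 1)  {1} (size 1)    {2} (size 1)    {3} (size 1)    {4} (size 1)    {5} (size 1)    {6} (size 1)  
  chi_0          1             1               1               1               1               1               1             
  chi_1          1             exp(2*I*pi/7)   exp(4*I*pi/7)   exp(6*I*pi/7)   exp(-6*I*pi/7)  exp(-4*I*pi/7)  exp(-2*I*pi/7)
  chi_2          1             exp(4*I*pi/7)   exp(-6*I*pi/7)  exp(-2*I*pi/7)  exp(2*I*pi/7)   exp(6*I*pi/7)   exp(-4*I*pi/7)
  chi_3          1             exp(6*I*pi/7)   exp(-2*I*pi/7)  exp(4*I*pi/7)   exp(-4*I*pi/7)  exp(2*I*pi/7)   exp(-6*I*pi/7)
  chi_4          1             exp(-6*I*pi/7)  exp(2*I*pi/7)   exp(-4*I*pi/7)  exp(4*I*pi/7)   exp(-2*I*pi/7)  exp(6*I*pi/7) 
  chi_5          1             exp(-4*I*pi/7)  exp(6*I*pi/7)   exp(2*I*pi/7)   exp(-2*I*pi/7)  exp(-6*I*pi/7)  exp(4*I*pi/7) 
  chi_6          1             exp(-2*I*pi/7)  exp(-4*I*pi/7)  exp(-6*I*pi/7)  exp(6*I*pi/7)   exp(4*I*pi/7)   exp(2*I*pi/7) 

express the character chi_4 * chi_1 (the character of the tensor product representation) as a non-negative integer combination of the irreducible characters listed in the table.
chi_4 tensor chi_1 = chi_5 (all other irreducibles have multiplicity 0).

Reasoning: The character of a tensor product is the pointwise product (chi_4 * chi_1)(C) = chi_4(C) * chi_1(C):
  {0}: (1)*(1), {1}: (exp(-6*I*pi/7))*(exp(2*I*pi/7)), {2}: (exp(2*I*pi/7))*(exp(4*I*pi/7)), {3}: (exp(-4*I*pi/7))*(exp(6*I*pi/7)), {4}: (exp(4*I*pi/7))*(exp(-6*I*pi/7)), {5}: (exp(-2*I*pi/7))*(exp(-4*I*pi/7)), {6}: (exp(6*I*pi/7))*(exp(-2*I*pi/7))
so (chi_4 * chi_1) takes values
  {0} -> 1, {1} -> exp(-4*I*pi/7), {2} -> exp(6*I*pi/7), {3} -> exp(2*I*pi/7), {4} -> exp(-2*I*pi/7), {5} -> exp(-6*I*pi/7), {6} -> exp(4*I*pi/7).
Now take the inner product of this character with each irreducible chi from the table, <chi_4*chi_1, chi> = (1/7) sum_C |C| (chi_4*chi_1)(C) conj(chi(C)):
  <chi_4*chi_1, chi_0> = (1/7)[1*(1)*conj(1) + 1*(exp(-4*I*pi/7))*conj(1) + 1*(exp(6*I*pi/7))*conj(1) + 1*(exp(2*I*pi/7))*conj(1) + 1*(exp(-2*I*pi/7))*conj(1) + 1*(exp(-6*I*pi/7))*conj(1) + 1*(exp(4*I*pi/7))*conj(1)]
      = (1/7)[(1) + (exp(-4*I*pi/7)) + (exp(6*I*pi/7)) + (exp(2*I*pi/7)) + (exp(-2*I*pi/7)) + (exp(-6*I*pi/7)) + (exp(4*I*pi/7))] = 0/7 = 0
  <chi_4*chi_1, chi_1> = (1/7)[1*(1)*conj(1) + 1*(exp(-4*I*pi/7))*conj(exp(2*I*pi/7)) + 1*(exp(6*I*pi/7))*conj(exp(4*I*pi/7)) + 1*(exp(2*I*pi/7))*conj(exp(6*I*pi/7)) + 1*(exp(-2*I*pi/7))*conj(exp(-6*I*pi/7)) + 1*(exp(-6*I*pi/7))*conj(exp(-4*I*pi/7)) + 1*(exp(4*I*pi/7))*conj(exp(-2*I*pi/7))]
      = (1/7)[(1) + (exp(-6*I*pi/7)) + (exp(2*I*pi/7)) + (exp(-4*I*pi/7)) + (exp(4*I*pi/7)) + (exp(-2*I*pi/7)) + (exp(6*I*pi/7))] = 0/7 = 0
  <chi_4*chi_1, chi_2> = (1/7)[1*(1)*conj(1) + 1*(exp(-4*I*pi/7))*conj(exp(4*I*pi/7)) + 1*(exp(6*I*pi/7))*conj(exp(-6*I*pi/7)) + 1*(exp(2*I*pi/7))*conj(exp(-2*I*pi/7)) + 1*(exp(-2*I*pi/7))*conj(exp(2*I*pi/7)) + 1*(exp(-6*I*pi/7))*conj(exp(6*I*pi/7)) + 1*(exp(4*I*pi/7))*conj(exp(-4*I*pi/7))]
      = (1/7)[(1) + (exp(6*I*pi/7)) + (exp(-2*I*pi/7)) + (exp(4*I*pi/7)) + (exp(-4*I*pi/7)) + (exp(2*I*pi/7)) + (exp(-6*I*pi/7))] = 0/7 = 0
  <chi_4*chi_1, chi_3> = (1/7)[1*(1)*conj(1) + 1*(exp(-4*I*pi/7))*conj(exp(6*I*pi/7)) + 1*(exp(6*I*pi/7))*conj(exp(-2*I*pi/7)) + 1*(exp(2*I*pi/7))*conj(exp(4*I*pi/7)) + 1*(exp(-2*I*pi/7))*conj(exp(-4*I*pi/7)) + 1*(exp(-6*I*pi/7))*conj(exp(2*I*pi/7)) + 1*(exp(4*I*pi/7))*conj(exp(-6*I*pi/7))]
      = (1/7)[(1) + (exp(4*I*pi/7)) + (exp(-6*I*pi/7)) + (exp(-2*I*pi/7)) + (exp(2*I*pi/7)) + (exp(6*I*pi/7)) + (exp(-4*I*pi/7))] = 0/7 = 0
  <chi_4*chi_1, chi_4> = (1/7)[1*(1)*conj(1) + 1*(exp(-4*I*pi/7))*conj(exp(-6*I*pi/7)) + 1*(exp(6*I*pi/7))*conj(exp(2*I*pi/7)) + 1*(exp(2*I*pi/7))*conj(exp(-4*I*pi/7)) + 1*(exp(-2*I*pi/7))*conj(exp(4*I*pi/7)) + 1*(exp(-6*I*pi/7))*conj(exp(-2*I*pi/7)) + 1*(exp(4*I*pi/7))*conj(exp(6*I*pi/7))]
      = (1/7)[(1) + (exp(2*I*pi/7)) + (exp(4*I*pi/7)) + (exp(6*I*pi/7)) + (exp(-6*I*pi/7)) + (exp(-4*I*pi/7)) + (exp(-2*I*pi/7))] = 0/7 = 0
  <chi_4*chi_1, chi_5> = (1/7)[1*(1)*conj(1) + 1*(exp(-4*I*pi/7))*conj(exp(-4*I*pi/7)) + 1*(exp(6*I*pi/7))*conj(exp(6*I*pi/7)) + 1*(exp(2*I*pi/7))*conj(exp(2*I*pi/7)) + 1*(exp(-2*I*pi/7))*conj(exp(-2*I*pi/7)) + 1*(exp(-6*I*pi/7))*conj(exp(-6*I*pi/7)) + 1*(exp(4*I*pi/7))*conj(exp(4*I*pi/7))]
      = (1/7)[(1) + (1) + (1) + (1) + (1) + (1) + (1)] = 7/7 = 1
  <chi_4*chi_1, chi_6> = (1/7)[1*(1)*conj(1) + 1*(exp(-4*I*pi/7))*conj(exp(-2*I*pi/7)) + 1*(exp(6*I*pi/7))*conj(exp(-4*I*pi/7)) + 1*(exp(2*I*pi/7))*conj(exp(-6*I*pi/7)) + 1*(exp(-2*I*pi/7))*conj(exp(6*I*pi/7)) + 1*(exp(-6*I*pi/7))*conj(exp(4*I*pi/7)) + 1*(exp(4*I*pi/7))*conj(exp(2*I*pi/7))]
      = (1/7)[(1) + (exp(-2*I*pi/7)) + (exp(-4*I*pi/7)) + (exp(-6*I*pi/7)) + (exp(6*I*pi/7)) + (exp(4*I*pi/7)) + (exp(2*I*pi/7))] = 0/7 = 0
(Exp terms are combined using exp(i*s)*conj(exp(i*t)) = exp(i*(s-t)), and sums of them are collapsed using the identity that for every m > 1 the m distinct m-th roots of unity sum to 0, e.g. 1 + exp(2*I*pi/3) + exp(-2*I*pi/3) = 0.)
Hence the multiplicities are chi_5: 1. Dimension check: dim(chi_4)*dim(chi_1) = 1*1 = 1 and sum (mult * dim) = 1*1 = 1.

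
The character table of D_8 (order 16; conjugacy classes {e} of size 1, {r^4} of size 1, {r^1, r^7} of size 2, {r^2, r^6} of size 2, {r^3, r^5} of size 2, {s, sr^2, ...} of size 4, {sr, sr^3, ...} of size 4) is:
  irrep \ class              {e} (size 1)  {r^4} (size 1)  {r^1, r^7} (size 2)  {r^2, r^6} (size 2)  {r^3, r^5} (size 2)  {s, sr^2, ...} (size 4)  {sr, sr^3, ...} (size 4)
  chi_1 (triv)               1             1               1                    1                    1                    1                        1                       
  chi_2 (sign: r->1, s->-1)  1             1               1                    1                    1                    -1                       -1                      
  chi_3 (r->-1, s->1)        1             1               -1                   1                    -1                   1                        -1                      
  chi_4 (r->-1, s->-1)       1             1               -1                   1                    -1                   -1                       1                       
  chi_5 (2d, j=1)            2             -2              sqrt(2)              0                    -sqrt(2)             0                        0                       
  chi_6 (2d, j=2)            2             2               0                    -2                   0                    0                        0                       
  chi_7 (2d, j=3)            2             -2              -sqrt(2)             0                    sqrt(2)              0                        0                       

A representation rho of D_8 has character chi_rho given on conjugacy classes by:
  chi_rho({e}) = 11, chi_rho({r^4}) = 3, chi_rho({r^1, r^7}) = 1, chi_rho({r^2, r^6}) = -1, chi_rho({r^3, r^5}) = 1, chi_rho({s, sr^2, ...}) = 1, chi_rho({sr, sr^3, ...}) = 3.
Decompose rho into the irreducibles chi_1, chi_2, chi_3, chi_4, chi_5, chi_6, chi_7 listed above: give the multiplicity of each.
Multiplicities: chi_1: 2, chi_2: 0, chi_3: 0, chi_4: 1, chi_5: 1, chi_6: 2, chi_7: 1.

Explanation: Use <chi_rho, chi> = (1/|G|) sum_C |C| * chi_rho(C) * conj(chi(C)) with |G| = 16 for each irreducible chi in the table:
  <chi_rho, chi_1> = (1/16)[1*(11)*conj(1) + 1*(3)*conj(1) + 2*(1)*conj(1) + 2*(-1)*conj(1) + 2*(1)*conj(1) + 4*(1)*conj(1) + 4*(3)*conj(1)]
      = (1/16)[(11) + (3) + (2) + (-2) + (2) + (4) + (12)] = 32/16 = 2
  <chi_rho, chi_2> = (1/16)[1*(11)*conj(1) + 1*(3)*conj(1) + 2*(1)*conj(1) + 2*(-1)*conj(1) + 2*(1)*conj(1) + 4*(1)*conj(-1) + 4*(3)*conj(-1)]
      = (1/16)[(11) + (3) + (2) + (-2) + (2) + (-4) + (-12)] = 0/16 = 0
  <chi_rho, chi_3> = (1/16)[1*(11)*conj(1) + 1*(3)*conj(1) + 2*(1)*conj(-1) + 2*(-1)*conj(1) + 2*(1)*conj(-1) + 4*(1)*conj(1) + 4*(3)*conj(-1)]
      = (1/16)[(11) + (3) + (-2) + (-2) + (-2) + (4) + (-12)] = 0/16 = 0
  <chi_rho, chi_4> = (1/16)[1*(11)*conj(1) + 1*(3)*conj(1) + 2*(1)*conj(-1) + 2*(-1)*conj(1) + 2*(1)*conj(-1) + 4*(1)*conj(-1) + 4*(3)*conj(1)]
      = (1/16)[(11) + (3) + (-2) + (-2) + (-2) + (-4) + (12)] = 16/16 = 1
  <chi_rho, chi_5> = (1/16)[1*(11)*conj(2) + 1*(3)*conj(-2) + 2*(1)*conj(sqrt(2)) + 2*(-1)*conj(0) + 2*(1)*conj(-sqrt(2)) + 4*(1)*conj(0) + 4*(3)*conj(0)]
      = (1/16)[(22) + (-6) + (2*sqrt(2)) + (0) + (-2*sqrt(2)) + (0) + (0)] = 16/16 = 1
  <chi_rho, chi_6> = (1/16)[1*(11)*conj(2) + 1*(3)*conj(2) + 2*(1)*conj(0) + 2*(-1)*conj(-2) + 2*(1)*conj(0) + 4*(1)*conj(0) + 4*(3)*conj(0)]
      = (1/16)[(22) + (6) + (0) + (4) + (0) + (0) + (0)] = 32/16 = 2
  <chi_rho, chi_7> = (1/16)[1*(11)*conj(2) + 1*(3)*conj(-2) + 2*(1)*conj(-sqrt(2)) + 2*(-1)*conj(0) + 2*(1)*conj(sqrt(2)) + 4*(1)*conj(0) + 4*(3)*conj(0)]
      = (1/16)[(22) + (-6) + (-2*sqrt(2)) + (0) + (2*sqrt(2)) + (0) + (0)] = 16/16 = 1
Dimension check: dim(rho) = sum (mult * dim) = 2*1 + 0*1 + 0*1 + 1*1 + 1*2 + 2*2 + 1*2 = 11 = chi_rho(e) = 11.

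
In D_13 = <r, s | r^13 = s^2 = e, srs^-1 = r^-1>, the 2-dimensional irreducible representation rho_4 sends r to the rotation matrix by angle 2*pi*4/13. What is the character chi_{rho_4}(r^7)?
chi_{rho_4}(r^7) = 2*cos(2*pi*4*7/13) = 2*cos(56*pi/13)

Proof sketch: rho_4(r^7) is rotation by angle 2*pi*4*7/13, whose trace is 2*cos(2*pi*4*7/13) = 2*cos(56*pi/13).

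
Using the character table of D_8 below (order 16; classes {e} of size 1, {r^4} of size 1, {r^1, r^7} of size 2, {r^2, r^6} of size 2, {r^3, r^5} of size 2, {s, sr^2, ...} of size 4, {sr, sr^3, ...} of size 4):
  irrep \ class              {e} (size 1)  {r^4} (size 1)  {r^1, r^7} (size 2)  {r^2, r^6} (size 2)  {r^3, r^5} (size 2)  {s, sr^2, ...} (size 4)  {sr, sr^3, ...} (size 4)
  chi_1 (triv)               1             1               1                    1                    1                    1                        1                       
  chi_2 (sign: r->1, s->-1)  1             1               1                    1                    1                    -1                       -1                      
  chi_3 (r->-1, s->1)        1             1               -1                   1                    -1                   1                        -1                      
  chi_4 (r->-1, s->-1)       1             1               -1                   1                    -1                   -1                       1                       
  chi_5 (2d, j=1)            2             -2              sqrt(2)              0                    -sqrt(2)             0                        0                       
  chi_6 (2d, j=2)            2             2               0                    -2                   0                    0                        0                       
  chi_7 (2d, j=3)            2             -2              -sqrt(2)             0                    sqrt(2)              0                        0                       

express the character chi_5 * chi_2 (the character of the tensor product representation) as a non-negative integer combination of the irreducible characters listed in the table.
chi_5 tensor chi_2 = chi_5 (all other irreducibles have multiplicity 0).

Derivation: The character of a tensor product is the pointwise product (chi_5 * chi_2)(C) = chi_5(C) * chi_2(C):
  {e}: (2)*(1), {r^4}: (-2)*(1), {r^1, r^7}: (sqrt(2))*(1), {r^2, r^6}: (0)*(1), {r^3, r^5}: (-sqrt(2))*(1), {s, sr^2, ...}: (0)*(-1), {sr, sr^3, ...}: (0)*(-1)
so (chi_5 * chi_2) takes values
  {e} -> 2, {r^4} -> -2, {r^1, r^7} -> sqrt(2), {r^2, r^6} -> 0, {r^3, r^5} -> -sqrt(2), {s, sr^2, ...} -> 0, {sr, sr^3, ...} -> 0.
Now take the inner product of this character with each irreducible chi from the table, <chi_5*chi_2, chi> = (1/16) sum_C |C| (chi_5*chi_2)(C) conj(chi(C)):
  <chi_5*chi_2, chi_1> = (1/16)[1*(2)*conj(1) + 1*(-2)*conj(1) + 2*(sqrt(2))*conj(1) + 2*(0)*conj(1) + 2*(-sqrt(2))*conj(1) + 4*(0)*conj(1) + 4*(0)*conj(1)]
      = (1/16)[(2) + (-2) + (2*sqrt(2)) + (0) + (-2*sqrt(2)) + (0) + (0)] = 0/16 = 0
  <chi_5*chi_2, chi_2> = (1/16)[1*(2)*conj(1) + 1*(-2)*conj(1) + 2*(sqrt(2))*conj(1) + 2*(0)*conj(1) + 2*(-sqrt(2))*conj(1) + 4*(0)*conj(-1) + 4*(0)*conj(-1)]
      = (1/16)[(2) + (-2) + (2*sqrt(2)) + (0) + (-2*sqrt(2)) + (0) + (0)] = 0/16 = 0
  <chi_5*chi_2, chi_3> = (1/16)[1*(2)*conj(1) + 1*(-2)*conj(1) + 2*(sqrt(2))*conj(-1) + 2*(0)*conj(1) + 2*(-sqrt(2))*conj(-1) + 4*(0)*conj(1) + 4*(0)*conj(-1)]
      = (1/16)[(2) + (-2) + (-2*sqrt(2)) + (0) + (2*sqrt(2)) + (0) + (0)] = 0/16 = 0
  <chi_5*chi_2, chi_4> = (1/16)[1*(2)*conj(1) + 1*(-2)*conj(1) + 2*(sqrt(2))*conj(-1) + 2*(0)*conj(1) + 2*(-sqrt(2))*conj(-1) + 4*(0)*conj(-1) + 4*(0)*conj(1)]
      = (1/16)[(2) + (-2) + (-2*sqrt(2)) + (0) + (2*sqrt(2)) + (0) + (0)] = 0/16 = 0
  <chi_5*chi_2, chi_5> = (1/16)[1*(2)*conj(2) + 1*(-2)*conj(-2) + 2*(sqrt(2))*conj(sqrt(2)) + 2*(0)*conj(0) + 2*(-sqrt(2))*conj(-sqrt(2)) + 4*(0)*conj(0) + 4*(0)*conj(0)]
      = (1/16)[(4) + (4) + (4) + (0) + (4) + (0) + (0)] = 16/16 = 1
  <chi_5*chi_2, chi_6> = (1/16)[1*(2)*conj(2) + 1*(-2)*conj(2) + 2*(sqrt(2))*conj(0) + 2*(0)*conj(-2) + 2*(-sqrt(2))*conj(0) + 4*(0)*conj(0) + 4*(0)*conj(0)]
      = (1/16)[(4) + (-4) + (0) + (0) + (0) + (0) + (0)] = 0/16 = 0
  <chi_5*chi_2, chi_7> = (1/16)[1*(2)*conj(2) + 1*(-2)*conj(-2) + 2*(sqrt(2))*conj(-sqrt(2)) + 2*(0)*conj(0) + 2*(-sqrt(2))*conj(sqrt(2)) + 4*(0)*conj(0) + 4*(0)*conj(0)]
      = (1/16)[(4) + (4) + (-4) + (0) + (-4) + (0) + (0)] = 0/16 = 0
Hence the multiplicities are chi_5: 1. Dimension check: dim(chi_5)*dim(chi_2) = 2*1 = 2 and sum (mult * dim) = 1*2 = 2.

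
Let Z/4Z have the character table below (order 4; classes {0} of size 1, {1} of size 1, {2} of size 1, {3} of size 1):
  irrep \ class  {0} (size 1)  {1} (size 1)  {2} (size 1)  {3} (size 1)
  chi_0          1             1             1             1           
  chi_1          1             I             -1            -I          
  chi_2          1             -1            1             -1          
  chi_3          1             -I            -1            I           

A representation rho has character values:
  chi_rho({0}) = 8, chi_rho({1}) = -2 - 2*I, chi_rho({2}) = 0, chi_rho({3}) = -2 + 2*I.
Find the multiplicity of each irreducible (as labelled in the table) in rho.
Multiplicities: chi_0: 1, chi_1: 1, chi_2: 3, chi_3: 3.

Solution. Use <chi_rho, chi> = (1/|G|) sum_C |C| * chi_rho(C) * conj(chi(C)) with |G| = 4 for each irreducible chi in the table:
  <chi_rho, chi_0> = (1/4)[1*(8)*conj(1) + 1*(-2 - 2*I)*conj(1) + 1*(0)*conj(1) + 1*(-2 + 2*I)*conj(1)]
      = (1/4)[(8) + (-2 - 2*I) + (0) + (-2 + 2*I)] = 4/4 = 1
  <chi_rho, chi_1> = (1/4)[1*(8)*conj(1) + 1*(-2 - 2*I)*conj(I) + 1*(0)*conj(-1) + 1*(-2 + 2*I)*conj(-I)]
      = (1/4)[(8) + (-2 + 2*I) + (0) + (-2 - 2*I)] = 4/4 = 1
  <chi_rho, chi_2> = (1/4)[1*(8)*conj(1) + 1*(-2 - 2*I)*conj(-1) + 1*(0)*conj(1) + 1*(-2 + 2*I)*conj(-1)]
      = (1/4)[(8) + (2 + 2*I) + (0) + (2 - 2*I)] = 12/4 = 3
  <chi_rho, chi_3> = (1/4)[1*(8)*conj(1) + 1*(-2 - 2*I)*conj(-I) + 1*(0)*conj(-1) + 1*(-2 + 2*I)*conj(I)]
      = (1/4)[(8) + (2 - 2*I) + (0) + (2 + 2*I)] = 12/4 = 3
(Exp terms are combined using exp(i*s)*conj(exp(i*t)) = exp(i*(s-t)), and sums of them are collapsed using the identity that for every m > 1 the m distinct m-th roots of unity sum to 0, e.g. 1 + exp(2*I*pi/3) + exp(-2*I*pi/3) = 0.)
Dimension check: dim(rho) = sum (mult * dim) = 1*1 + 1*1 + 3*1 + 3*1 = 8 = chi_rho(e) = 8.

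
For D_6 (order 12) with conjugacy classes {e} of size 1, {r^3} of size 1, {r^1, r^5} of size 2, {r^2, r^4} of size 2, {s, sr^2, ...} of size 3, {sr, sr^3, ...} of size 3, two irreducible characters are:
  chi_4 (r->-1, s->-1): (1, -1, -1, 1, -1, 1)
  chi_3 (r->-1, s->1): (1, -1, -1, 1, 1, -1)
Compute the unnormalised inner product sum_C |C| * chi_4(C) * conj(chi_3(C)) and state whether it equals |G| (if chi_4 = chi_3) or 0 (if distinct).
Sum = 0; so <chi_4, chi_3> = 0 (distinct irreducibles are orthogonal).

Why: Compute term by term over conjugacy classes (|C| * chi_4(C) * conj(chi_3(C))):
  1*(1)*conj(1) + 1*(-1)*conj(-1) + 2*(-1)*conj(-1) + 2*(1)*conj(1) + 3*(-1)*conj(1) + 3*(1)*conj(-1)
  = (1) + (1) + (2) + (2) + (-3) + (-3)
  = 0.
Dividing by |G| = 12 gives 0/12 = 0, matching the row-orthogonality relation <chi_4, chi_3> = [chi_4 = chi_3].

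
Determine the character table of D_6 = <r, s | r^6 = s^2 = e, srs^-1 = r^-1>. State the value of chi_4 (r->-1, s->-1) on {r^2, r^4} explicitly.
Conjugacy classes: {e} of size 1, {r^3} of size 1, {r^1, r^5} of size 2, {r^2, r^4} of size 2, {s, sr^2, ...} of size 3, {sr, sr^3, ...} of size 3.
Character table:
  irrep \ class              {e} (size 1)  {r^3} (size 1)  {r^1, r^5} (size 2)  {r^2, r^4} (size 2)  {s, sr^2, ...} (size 3)  {sr, sr^3, ...} (size 3)
  chi_1 (triv)               1             1               1                    1                    1                        1                       
  chi_2 (sign: r->1, s->-1)  1             1               1                    1                    -1                       -1                      
  chi_3 (r->-1, s->1)        1             -1              -1                   1                    1                        -1                      
  chi_4 (r->-1, s->-1)       1             -1              -1                   1                    -1                       1                       
  chi_5 (2d, j=1)            2             -2              1                    -1                   0                        0                       
  chi_6 (2d, j=2)            2             2               -1                   -1                   0                        0                       

Spot check: chi_4 (r->-1, s->-1) on {r^2, r^4} = 1.

Explanation: D_6 has order 2*6 = 12 with 6 conjugacy classes, hence 6 irreducibles. Sum of squared dims 1 + 1 + 1 + 1 + 4 + 4 = 12 = |G|. Linear characters come from the abelianisation; the 2-dimensional irreps have character r^k -> 2*cos(2*pi*j*k/6), reflections -> 0.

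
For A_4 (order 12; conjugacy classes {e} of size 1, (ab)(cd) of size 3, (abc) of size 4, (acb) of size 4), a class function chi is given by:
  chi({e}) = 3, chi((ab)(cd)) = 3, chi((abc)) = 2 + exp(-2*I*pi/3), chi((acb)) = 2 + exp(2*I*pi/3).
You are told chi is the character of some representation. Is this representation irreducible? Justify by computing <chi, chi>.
Not irreducible (reducible): <chi, chi> = 5 > 1.

Proof sketch: <chi, chi> = (1/|G|) sum_C |C| * |chi(C)|^2 = (1/12)[1*|3|^2 + 3*|3|^2 + 4*|2 + exp(-2*I*pi/3)|^2 + 4*|2 + exp(2*I*pi/3)|^2]
  = (1/12)[(9) + (27) + (12) + (12)] = 60/12 = 5.
(Exp terms are combined using exp(i*s)*conj(exp(i*t)) = exp(i*(s-t)), and sums of them are collapsed using the identity that for every m > 1 the m distinct m-th roots of unity sum to 0, e.g. 1 + exp(2*I*pi/3) + exp(-2*I*pi/3) = 0.)
A character is irreducible iff <chi, chi> = 1, so this representation is reducible.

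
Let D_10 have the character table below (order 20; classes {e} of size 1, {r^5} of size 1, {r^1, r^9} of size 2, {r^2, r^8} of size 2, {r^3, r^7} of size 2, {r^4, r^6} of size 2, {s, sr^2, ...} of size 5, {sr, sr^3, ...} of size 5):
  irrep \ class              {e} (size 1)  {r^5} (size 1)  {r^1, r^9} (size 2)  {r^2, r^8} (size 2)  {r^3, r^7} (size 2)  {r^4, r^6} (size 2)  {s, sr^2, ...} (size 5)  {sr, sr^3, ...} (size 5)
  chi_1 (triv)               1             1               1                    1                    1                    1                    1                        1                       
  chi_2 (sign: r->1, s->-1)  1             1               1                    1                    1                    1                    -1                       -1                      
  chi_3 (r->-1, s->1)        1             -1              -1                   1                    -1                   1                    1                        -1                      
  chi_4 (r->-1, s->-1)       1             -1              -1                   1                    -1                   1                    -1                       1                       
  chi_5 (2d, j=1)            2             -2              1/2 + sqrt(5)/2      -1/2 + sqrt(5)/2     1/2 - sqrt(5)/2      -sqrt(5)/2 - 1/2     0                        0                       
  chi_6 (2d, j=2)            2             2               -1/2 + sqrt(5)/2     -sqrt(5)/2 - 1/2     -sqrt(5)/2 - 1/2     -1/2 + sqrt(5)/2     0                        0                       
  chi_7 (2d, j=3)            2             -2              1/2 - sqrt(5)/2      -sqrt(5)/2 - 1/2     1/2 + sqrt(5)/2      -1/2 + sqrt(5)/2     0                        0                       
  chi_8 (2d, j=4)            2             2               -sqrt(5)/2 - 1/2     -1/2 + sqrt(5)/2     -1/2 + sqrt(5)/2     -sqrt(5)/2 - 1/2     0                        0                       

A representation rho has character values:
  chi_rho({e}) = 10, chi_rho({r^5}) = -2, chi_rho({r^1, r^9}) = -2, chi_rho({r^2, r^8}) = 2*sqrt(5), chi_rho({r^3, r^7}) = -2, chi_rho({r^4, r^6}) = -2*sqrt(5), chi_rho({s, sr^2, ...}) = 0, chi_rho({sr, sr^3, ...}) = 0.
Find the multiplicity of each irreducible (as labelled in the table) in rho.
Multiplicities: chi_1: 0, chi_2: 0, chi_3: 1, chi_4: 1, chi_5: 2, chi_6: 0, chi_7: 0, chi_8: 2.

Why: Use <chi_rho, chi> = (1/|G|) sum_C |C| * chi_rho(C) * conj(chi(C)) with |G| = 20 for each irreducible chi in the table:
  <chi_rho, chi_1> = (1/20)[1*(10)*conj(1) + 1*(-2)*conj(1) + 2*(-2)*conj(1) + 2*(2*sqrt(5))*conj(1) + 2*(-2)*conj(1) + 2*(-2*sqrt(5))*conj(1) + 5*(0)*conj(1) + 5*(0)*conj(1)]
      = (1/20)[(10) + (-2) + (-4) + (4*sqrt(5)) + (-4) + (-4*sqrt(5)) + (0) + (0)] = 0/20 = 0
  <chi_rho, chi_2> = (1/20)[1*(10)*conj(1) + 1*(-2)*conj(1) + 2*(-2)*conj(1) + 2*(2*sqrt(5))*conj(1) + 2*(-2)*conj(1) + 2*(-2*sqrt(5))*conj(1) + 5*(0)*conj(-1) + 5*(0)*conj(-1)]
      = (1/20)[(10) + (-2) + (-4) + (4*sqrt(5)) + (-4) + (-4*sqrt(5)) + (0) + (0)] = 0/20 = 0
  <chi_rho, chi_3> = (1/20)[1*(10)*conj(1) + 1*(-2)*conj(-1) + 2*(-2)*conj(-1) + 2*(2*sqrt(5))*conj(1) + 2*(-2)*conj(-1) + 2*(-2*sqrt(5))*conj(1) + 5*(0)*conj(1) + 5*(0)*conj(-1)]
      = (1/20)[(10) + (2) + (4) + (4*sqrt(5)) + (4) + (-4*sqrt(5)) + (0) + (0)] = 20/20 = 1
  <chi_rho, chi_4> = (1/20)[1*(10)*conj(1) + 1*(-2)*conj(-1) + 2*(-2)*conj(-1) + 2*(2*sqrt(5))*conj(1) + 2*(-2)*conj(-1) + 2*(-2*sqrt(5))*conj(1) + 5*(0)*conj(-1) + 5*(0)*conj(1)]
      = (1/20)[(10) + (2) + (4) + (4*sqrt(5)) + (4) + (-4*sqrt(5)) + (0) + (0)] = 20/20 = 1
  <chi_rho, chi_5> = (1/20)[1*(10)*conj(2) + 1*(-2)*conj(-2) + 2*(-2)*conj(1/2 + sqrt(5)/2) + 2*(2*sqrt(5))*conj(-1/2 + sqrt(5)/2) + 2*(-2)*conj(1/2 - sqrt(5)/2) + 2*(-2*sqrt(5))*conj(-sqrt(5)/2 - 1/2) + 5*(0)*conj(0) + 5*(0)*conj(0)]
      = (1/20)[(20) + (4) + (-2*sqrt(5) - 2) + (10 - 2*sqrt(5)) + (-2 + 2*sqrt(5)) + (2*sqrt(5) + 10) + (0) + (0)] = 40/20 = 2
  <chi_rho, chi_6> = (1/20)[1*(10)*conj(2) + 1*(-2)*conj(2) + 2*(-2)*conj(-1/2 + sqrt(5)/2) + 2*(2*sqrt(5))*conj(-sqrt(5)/2 - 1/2) + 2*(-2)*conj(-sqrt(5)/2 - 1/2) + 2*(-2*sqrt(5))*conj(-1/2 + sqrt(5)/2) + 5*(0)*conj(0) + 5*(0)*conj(0)]
      = (1/20)[(20) + (-4) + (2 - 2*sqrt(5)) + (-10 - 2*sqrt(5)) + (2 + 2*sqrt(5)) + (-10 + 2*sqrt(5)) + (0) + (0)] = 0/20 = 0
  <chi_rho, chi_7> = (1/20)[1*(10)*conj(2) + 1*(-2)*conj(-2) + 2*(-2)*conj(1/2 - sqrt(5)/2) + 2*(2*sqrt(5))*conj(-sqrt(5)/2 - 1/2) + 2*(-2)*conj(1/2 + sqrt(5)/2) + 2*(-2*sqrt(5))*conj(-1/2 + sqrt(5)/2) + 5*(0)*conj(0) + 5*(0)*conj(0)]
      = (1/20)[(20) + (4) + (-2 + 2*sqrt(5)) + (-10 - 2*sqrt(5)) + (-2*sqrt(5) - 2) + (-10 + 2*sqrt(5)) + (0) + (0)] = 0/20 = 0
  <chi_rho, chi_8> = (1/20)[1*(10)*conj(2) + 1*(-2)*conj(2) + 2*(-2)*conj(-sqrt(5)/2 - 1/2) + 2*(2*sqrt(5))*conj(-1/2 + sqrt(5)/2) + 2*(-2)*conj(-1/2 + sqrt(5)/2) + 2*(-2*sqrt(5))*conj(-sqrt(5)/2 - 1/2) + 5*(0)*conj(0) + 5*(0)*conj(0)]
      = (1/20)[(20) + (-4) + (2 + 2*sqrt(5)) + (10 - 2*sqrt(5)) + (2 - 2*sqrt(5)) + (2*sqrt(5) + 10) + (0) + (0)] = 40/20 = 2
Dimension check: dim(rho) = sum (mult * dim) = 0*1 + 0*1 + 1*1 + 1*1 + 2*2 + 0*2 + 0*2 + 2*2 = 10 = chi_rho(e) = 10.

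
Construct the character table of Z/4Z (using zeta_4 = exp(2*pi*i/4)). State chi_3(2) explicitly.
Character table of Z/4Z (irreps indexed chi_0,...,chi_3 with chi_k(m) = zeta_4^(k*m), zeta_4 = exp(2*pi*i/4)):
  irrep \ class  {0} (size 1)  {1} (size 1)  {2} (size 1)  {3} (size 1)
  chi_0          1             1             1             1           
  chi_1          1             I             -1            -I          
  chi_2          1             -1            1             -1          
  chi_3          1             -I            -1            I           

Spot check: chi_3(2) = zeta_4^(3*2) = zeta_4^6 = -1.

Justification: Z/4Z is abelian, so all 4 irreducible complex representations are 1-dimensional. They are given by chi_k(m) = zeta_4^(k*m) for k = 0,...,3. Row orthogonality: sum_m chi_k(m) conj(chi_l(m)) = 4 * [k = l].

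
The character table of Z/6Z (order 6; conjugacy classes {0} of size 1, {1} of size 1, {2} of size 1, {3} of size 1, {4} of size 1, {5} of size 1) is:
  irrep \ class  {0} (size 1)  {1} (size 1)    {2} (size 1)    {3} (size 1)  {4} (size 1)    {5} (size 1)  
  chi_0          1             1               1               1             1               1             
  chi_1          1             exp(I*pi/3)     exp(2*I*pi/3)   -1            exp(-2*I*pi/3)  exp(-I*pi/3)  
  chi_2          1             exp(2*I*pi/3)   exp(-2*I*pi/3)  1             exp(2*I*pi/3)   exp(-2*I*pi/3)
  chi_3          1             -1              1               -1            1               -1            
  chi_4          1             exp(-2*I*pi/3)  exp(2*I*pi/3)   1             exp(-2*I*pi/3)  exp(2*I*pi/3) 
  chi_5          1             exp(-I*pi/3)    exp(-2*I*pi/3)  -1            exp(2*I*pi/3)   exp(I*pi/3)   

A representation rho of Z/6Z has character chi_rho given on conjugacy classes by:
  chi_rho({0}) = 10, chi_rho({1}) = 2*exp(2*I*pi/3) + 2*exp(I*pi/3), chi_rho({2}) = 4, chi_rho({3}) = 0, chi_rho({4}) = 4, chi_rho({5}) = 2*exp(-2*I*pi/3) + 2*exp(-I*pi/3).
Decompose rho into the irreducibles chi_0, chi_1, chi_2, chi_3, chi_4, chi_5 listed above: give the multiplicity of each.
Multiplicities: chi_0: 3, chi_1: 2, chi_2: 2, chi_3: 3, chi_4: 0, chi_5: 0.

Proof sketch: Use <chi_rho, chi> = (1/|G|) sum_C |C| * chi_rho(C) * conj(chi(C)) with |G| = 6 for each irreducible chi in the table:
  <chi_rho, chi_0> = (1/6)[1*(10)*conj(1) + 1*(2*exp(2*I*pi/3) + 2*exp(I*pi/3))*conj(1) + 1*(4)*conj(1) + 1*(0)*conj(1) + 1*(4)*conj(1) + 1*(2*exp(-2*I*pi/3) + 2*exp(-I*pi/3))*conj(1)]
      = (1/6)[(10) + (2*exp(2*I*pi/3) + 2*exp(I*pi/3)) + (4) + (0) + (4) + (2*exp(-2*I*pi/3) + 2*exp(-I*pi/3))] = 18/6 = 3
  <chi_rho, chi_1> = (1/6)[1*(10)*conj(1) + 1*(2*exp(2*I*pi/3) + 2*exp(I*pi/3))*conj(exp(I*pi/3)) + 1*(4)*conj(exp(2*I*pi/3)) + 1*(0)*conj(-1) + 1*(4)*conj(exp(-2*I*pi/3)) + 1*(2*exp(-2*I*pi/3) + 2*exp(-I*pi/3))*conj(exp(-I*pi/3))]
      = (1/6)[(10) + (2 + 2*exp(I*pi/3)) + (2 + 6*exp(-2*I*pi/3) + 2*exp(2*I*pi/3)) + (0) + (2 + 2*exp(-2*I*pi/3) + 6*exp(2*I*pi/3)) + (2 + 2*exp(-I*pi/3))] = 12/6 = 2
  <chi_rho, chi_2> = (1/6)[1*(10)*conj(1) + 1*(2*exp(2*I*pi/3) + 2*exp(I*pi/3))*conj(exp(2*I*pi/3)) + 1*(4)*conj(exp(-2*I*pi/3)) + 1*(0)*conj(1) + 1*(4)*conj(exp(2*I*pi/3)) + 1*(2*exp(-2*I*pi/3) + 2*exp(-I*pi/3))*conj(exp(-2*I*pi/3))]
      = (1/6)[(10) + (2 + 2*exp(-I*pi/3)) + (2 + 2*exp(-2*I*pi/3) + 6*exp(2*I*pi/3)) + (0) + (2 + 6*exp(-2*I*pi/3) + 2*exp(2*I*pi/3)) + (2 + 2*exp(I*pi/3))] = 12/6 = 2
  <chi_rho, chi_3> = (1/6)[1*(10)*conj(1) + 1*(2*exp(2*I*pi/3) + 2*exp(I*pi/3))*conj(-1) + 1*(4)*conj(1) + 1*(0)*conj(-1) + 1*(4)*conj(1) + 1*(2*exp(-2*I*pi/3) + 2*exp(-I*pi/3))*conj(-1)]
      = (1/6)[(10) + (-2*exp(I*pi/3) - 2*exp(2*I*pi/3)) + (4) + (0) + (4) + (-2*exp(-I*pi/3) - 2*exp(-2*I*pi/3))] = 18/6 = 3
  <chi_rho, chi_4> = (1/6)[1*(10)*conj(1) + 1*(2*exp(2*I*pi/3) + 2*exp(I*pi/3))*conj(exp(-2*I*pi/3)) + 1*(4)*conj(exp(2*I*pi/3)) + 1*(0)*conj(1) + 1*(4)*conj(exp(-2*I*pi/3)) + 1*(2*exp(-2*I*pi/3) + 2*exp(-I*pi/3))*conj(exp(2*I*pi/3))]
      = (1/6)[(10) + (-2 + 2*exp(-2*I*pi/3)) + (2 + 6*exp(-2*I*pi/3) + 2*exp(2*I*pi/3)) + (0) + (2 + 2*exp(-2*I*pi/3) + 6*exp(2*I*pi/3)) + (-2 + 2*exp(2*I*pi/3))] = 0/6 = 0
  <chi_rho, chi_5> = (1/6)[1*(10)*conj(1) + 1*(2*exp(2*I*pi/3) + 2*exp(I*pi/3))*conj(exp(-I*pi/3)) + 1*(4)*conj(exp(-2*I*pi/3)) + 1*(0)*conj(-1) + 1*(4)*conj(exp(2*I*pi/3)) + 1*(2*exp(-2*I*pi/3) + 2*exp(-I*pi/3))*conj(exp(I*pi/3))]
      = (1/6)[(10) + (-2 + 2*exp(2*I*pi/3)) + (2 + 2*exp(-2*I*pi/3) + 6*exp(2*I*pi/3)) + (0) + (2 + 6*exp(-2*I*pi/3) + 2*exp(2*I*pi/3)) + (-2 + 2*exp(-2*I*pi/3))] = 0/6 = 0
(Exp terms are combined using exp(i*s)*conj(exp(i*t)) = exp(i*(s-t)), and sums of them are collapsed using the identity that for every m > 1 the m distinct m-th roots of unity sum to 0, e.g. 1 + exp(2*I*pi/3) + exp(-2*I*pi/3) = 0.)
Dimension check: dim(rho) = sum (mult * dim) = 3*1 + 2*1 + 2*1 + 3*1 + 0*1 + 0*1 = 10 = chi_rho(e) = 10.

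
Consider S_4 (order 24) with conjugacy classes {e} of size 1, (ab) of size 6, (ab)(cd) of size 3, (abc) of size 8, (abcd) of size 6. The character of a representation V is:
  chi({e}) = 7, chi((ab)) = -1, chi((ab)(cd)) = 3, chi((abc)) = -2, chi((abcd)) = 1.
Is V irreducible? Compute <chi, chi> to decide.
Not irreducible (reducible): <chi, chi> = 5 > 1.

Why: <chi, chi> = (1/|G|) sum_C |C| * |chi(C)|^2 = (1/24)[1*|7|^2 + 6*|-1|^2 + 3*|3|^2 + 8*|-2|^2 + 6*|1|^2]
  = (1/24)[(49) + (6) + (27) + (32) + (6)] = 120/24 = 5.
A character is irreducible iff <chi, chi> = 1, so this representation is reducible.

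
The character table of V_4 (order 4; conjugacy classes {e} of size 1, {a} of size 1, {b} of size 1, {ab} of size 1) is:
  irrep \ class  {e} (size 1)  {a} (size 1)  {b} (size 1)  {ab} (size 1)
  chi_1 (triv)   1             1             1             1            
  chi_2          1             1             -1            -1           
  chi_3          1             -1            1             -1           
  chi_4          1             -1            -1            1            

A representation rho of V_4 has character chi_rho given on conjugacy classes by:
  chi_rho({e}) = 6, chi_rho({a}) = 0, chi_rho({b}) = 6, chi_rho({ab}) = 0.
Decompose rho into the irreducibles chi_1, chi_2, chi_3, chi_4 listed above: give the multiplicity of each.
Multiplicities: chi_1: 3, chi_2: 0, chi_3: 3, chi_4: 0.

Working: Use <chi_rho, chi> = (1/|G|) sum_C |C| * chi_rho(C) * conj(chi(C)) with |G| = 4 for each irreducible chi in the table:
  <chi_rho, chi_1> = (1/4)[1*(6)*conj(1) + 1*(0)*conj(1) + 1*(6)*conj(1) + 1*(0)*conj(1)]
      = (1/4)[(6) + (0) + (6) + (0)] = 12/4 = 3
  <chi_rho, chi_2> = (1/4)[1*(6)*conj(1) + 1*(0)*conj(1) + 1*(6)*conj(-1) + 1*(0)*conj(-1)]
      = (1/4)[(6) + (0) + (-6) + (0)] = 0/4 = 0
  <chi_rho, chi_3> = (1/4)[1*(6)*conj(1) + 1*(0)*conj(-1) + 1*(6)*conj(1) + 1*(0)*conj(-1)]
      = (1/4)[(6) + (0) + (6) + (0)] = 12/4 = 3
  <chi_rho, chi_4> = (1/4)[1*(6)*conj(1) + 1*(0)*conj(-1) + 1*(6)*conj(-1) + 1*(0)*conj(1)]
      = (1/4)[(6) + (0) + (-6) + (0)] = 0/4 = 0
Dimension check: dim(rho) = sum (mult * dim) = 3*1 + 0*1 + 3*1 + 0*1 = 6 = chi_rho(e) = 6.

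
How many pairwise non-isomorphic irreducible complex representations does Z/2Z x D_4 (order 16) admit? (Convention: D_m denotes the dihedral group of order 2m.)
10

Why: The number of irreducible complex representations of a finite group equals its number of conjugacy classes. For a direct product, #classes(G x H) = #classes(G) * #classes(H). Z/2Z has 2 classes (abelian), D_4 has 5 classes, so 2 * 5 = 10, so Z/2Z x D_4 (order 16) has exactly 10 irreducible complex representations.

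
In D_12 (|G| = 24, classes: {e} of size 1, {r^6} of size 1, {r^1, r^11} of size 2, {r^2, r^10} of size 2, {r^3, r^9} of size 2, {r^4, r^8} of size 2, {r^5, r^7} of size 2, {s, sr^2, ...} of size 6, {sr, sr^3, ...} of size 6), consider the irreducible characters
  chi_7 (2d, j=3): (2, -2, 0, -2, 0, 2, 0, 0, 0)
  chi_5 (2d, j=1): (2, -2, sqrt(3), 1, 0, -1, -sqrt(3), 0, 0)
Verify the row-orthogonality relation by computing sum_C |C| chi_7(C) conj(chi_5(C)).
Sum = 0; so <chi_7, chi_5> = 0 (distinct irreducibles are orthogonal).

Explanation: Compute term by term over conjugacy classes (|C| * chi_7(C) * conj(chi_5(C))):
  1*(2)*conj(2) + 1*(-2)*conj(-2) + 2*(0)*conj(sqrt(3)) + 2*(-2)*conj(1) + 2*(0)*conj(0) + 2*(2)*conj(-1) + 2*(0)*conj(-sqrt(3)) + 6*(0)*conj(0) + 6*(0)*conj(0)
  = (4) + (4) + (0) + (-4) + (0) + (-4) + (0) + (0) + (0)
  = 0.
Dividing by |G| = 24 gives 0/24 = 0, matching the row-orthogonality relation <chi_7, chi_5> = [chi_7 = chi_5].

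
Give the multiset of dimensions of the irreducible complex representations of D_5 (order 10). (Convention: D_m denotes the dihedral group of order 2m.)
Dimensions: 1, 1, 2, 2

Working: There are 4 irreducibles (= number of conjugacy classes). Their dimensions d_i satisfy sum d_i^2 = |G| = 10: 1 + 1 + 4 + 4 = 10.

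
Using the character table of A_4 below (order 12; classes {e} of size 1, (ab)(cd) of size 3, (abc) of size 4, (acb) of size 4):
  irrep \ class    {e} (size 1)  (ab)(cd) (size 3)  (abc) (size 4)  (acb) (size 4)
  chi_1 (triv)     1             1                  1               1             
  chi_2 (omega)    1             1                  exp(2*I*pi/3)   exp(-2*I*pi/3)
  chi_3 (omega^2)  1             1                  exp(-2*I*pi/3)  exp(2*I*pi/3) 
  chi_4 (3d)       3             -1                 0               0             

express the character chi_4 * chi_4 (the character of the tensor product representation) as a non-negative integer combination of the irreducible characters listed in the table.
chi_4 tensor chi_4 = chi_1 + chi_2 + chi_3 + 2*chi_4 (all other irreducibles have multiplicity 0).

Why: The character of a tensor product is the pointwise product (chi_4 * chi_4)(C) = chi_4(C) * chi_4(C):
  {e}: (3)*(3), (ab)(cd): (-1)*(-1), (abc): (0)*(0), (acb): (0)*(0)
so (chi_4 * chi_4) takes values
  {e} -> 9, (ab)(cd) -> 1, (abc) -> 0, (acb) -> 0.
Now take the inner product of this character with each irreducible chi from the table, <chi_4*chi_4, chi> = (1/12) sum_C |C| (chi_4*chi_4)(C) conj(chi(C)):
  <chi_4*chi_4, chi_1> = (1/12)[1*(9)*conj(1) + 3*(1)*conj(1) + 4*(0)*conj(1) + 4*(0)*conj(1)]
      = (1/12)[(9) + (3) + (0) + (0)] = 12/12 = 1
  <chi_4*chi_4, chi_2> = (1/12)[1*(9)*conj(1) + 3*(1)*conj(1) + 4*(0)*conj(exp(2*I*pi/3)) + 4*(0)*conj(exp(-2*I*pi/3))]
      = (1/12)[(9) + (3) + (0) + (0)] = 12/12 = 1
  <chi_4*chi_4, chi_3> = (1/12)[1*(9)*conj(1) + 3*(1)*conj(1) + 4*(0)*conj(exp(-2*I*pi/3)) + 4*(0)*conj(exp(2*I*pi/3))]
      = (1/12)[(9) + (3) + (0) + (0)] = 12/12 = 1
  <chi_4*chi_4, chi_4> = (1/12)[1*(9)*conj(3) + 3*(1)*conj(-1) + 4*(0)*conj(0) + 4*(0)*conj(0)]
      = (1/12)[(27) + (-3) + (0) + (0)] = 24/12 = 2
(Exp terms are combined using exp(i*s)*conj(exp(i*t)) = exp(i*(s-t)), and sums of them are collapsed using the identity that for every m > 1 the m distinct m-th roots of unity sum to 0, e.g. 1 + exp(2*I*pi/3) + exp(-2*I*pi/3) = 0.)
Hence the multiplicities are chi_1: 1, chi_2: 1, chi_3: 1, chi_4: 2. Dimension check: dim(chi_4)*dim(chi_4) = 3*3 = 9 and sum (mult * dim) = 1*1 + 1*1 + 1*1 + 2*3 = 9.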